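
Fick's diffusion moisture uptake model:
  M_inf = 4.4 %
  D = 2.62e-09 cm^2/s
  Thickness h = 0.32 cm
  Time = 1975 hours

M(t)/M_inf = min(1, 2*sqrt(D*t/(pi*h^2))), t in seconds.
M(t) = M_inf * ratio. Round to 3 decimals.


t_sec = 1975 * 3600 = 7110000
ratio = 2*sqrt(2.62e-09*7110000/(pi*0.32^2))
= min(1, 0.481272)
= 0.481272
M(t) = 4.4 * 0.481272 = 2.118 %

2.118


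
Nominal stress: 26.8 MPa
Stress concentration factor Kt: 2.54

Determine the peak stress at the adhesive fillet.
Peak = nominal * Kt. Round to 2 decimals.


Peak stress = 26.8 * 2.54
= 68.07 MPa

68.07


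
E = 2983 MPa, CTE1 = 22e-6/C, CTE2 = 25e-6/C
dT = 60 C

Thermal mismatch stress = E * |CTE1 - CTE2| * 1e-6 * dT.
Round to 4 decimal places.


= 2983 * 3e-6 * 60
= 0.5369 MPa

0.5369


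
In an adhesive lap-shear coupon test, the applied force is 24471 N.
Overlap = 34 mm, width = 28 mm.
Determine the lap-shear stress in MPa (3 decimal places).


stress = F / (overlap * width)
= 24471 / (34 * 28)
= 25.705 MPa

25.705


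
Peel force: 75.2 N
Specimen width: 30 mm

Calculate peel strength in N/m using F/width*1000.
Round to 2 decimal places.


Peel strength = 75.2 / 30 * 1000 = 2506.67 N/m

2506.67


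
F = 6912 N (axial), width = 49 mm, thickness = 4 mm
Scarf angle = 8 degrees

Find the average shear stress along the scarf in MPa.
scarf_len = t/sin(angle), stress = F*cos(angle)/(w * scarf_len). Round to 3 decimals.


scarf_len = 4/sin(8 deg) = 28.7412
cos(8 deg) = 0.990268
stress = 6912*0.990268/(49*28.7412) = 4.860 MPa

4.860


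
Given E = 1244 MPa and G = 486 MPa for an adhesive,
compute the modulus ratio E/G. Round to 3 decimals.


E/G ratio = 1244 / 486 = 2.560

2.560


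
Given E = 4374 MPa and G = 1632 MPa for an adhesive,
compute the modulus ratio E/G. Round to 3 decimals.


E/G ratio = 4374 / 1632 = 2.680

2.680


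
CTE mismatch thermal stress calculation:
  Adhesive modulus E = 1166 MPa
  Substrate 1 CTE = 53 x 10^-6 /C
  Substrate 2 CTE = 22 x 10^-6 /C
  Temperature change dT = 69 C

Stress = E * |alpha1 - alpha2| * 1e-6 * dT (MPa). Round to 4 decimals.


delta_alpha = |53 - 22| = 31 x 10^-6/C
Stress = 1166 * 31e-6 * 69
= 2.4941 MPa

2.4941


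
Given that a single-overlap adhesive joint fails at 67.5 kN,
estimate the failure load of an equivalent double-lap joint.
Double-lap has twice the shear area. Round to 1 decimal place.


Double-lap factor = 2
Expected load = 67.5 * 2 = 135.0 kN

135.0


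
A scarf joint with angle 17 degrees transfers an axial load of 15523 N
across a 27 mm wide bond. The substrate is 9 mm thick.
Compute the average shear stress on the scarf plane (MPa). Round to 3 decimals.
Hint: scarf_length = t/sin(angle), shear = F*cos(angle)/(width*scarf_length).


scarf_length = 9 / sin(17 deg) = 30.7827 mm
cos(17 deg) = 0.956305
shear stress = 15523 * 0.956305 / (27 * 30.7827)
= 17.861 MPa

17.861


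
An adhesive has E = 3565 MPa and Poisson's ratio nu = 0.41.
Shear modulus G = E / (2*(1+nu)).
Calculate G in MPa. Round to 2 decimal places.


G = 3565 / (2*(1+0.41))
= 3565 / 2.82
= 1264.18 MPa

1264.18


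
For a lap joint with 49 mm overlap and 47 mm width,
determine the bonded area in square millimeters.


Area = 49 * 47 = 2303 mm^2

2303


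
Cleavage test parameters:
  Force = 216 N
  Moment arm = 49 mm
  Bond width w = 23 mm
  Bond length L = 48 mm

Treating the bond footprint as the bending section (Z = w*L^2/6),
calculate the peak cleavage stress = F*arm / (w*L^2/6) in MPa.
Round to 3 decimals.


M = 216 * 49 = 10584 N*mm
Z = 23 * 48^2 / 6 = 52992 / 6 mm^3
sigma = M / Z = 6 * 10584 / 52992 = 63504 / 52992
= 1.198 MPa

1.198


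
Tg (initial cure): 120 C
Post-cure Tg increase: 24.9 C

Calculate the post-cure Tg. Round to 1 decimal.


Post-cure Tg = 120 + 24.9 = 144.9 C

144.9


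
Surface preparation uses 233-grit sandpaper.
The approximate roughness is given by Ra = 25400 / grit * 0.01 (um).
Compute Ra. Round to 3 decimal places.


Ra = 25400 / 233 * 0.01
= 254 / 233
= 1.090 um

1.090


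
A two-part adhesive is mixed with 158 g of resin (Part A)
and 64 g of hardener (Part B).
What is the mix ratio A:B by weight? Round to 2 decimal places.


Mix ratio = mass_A / mass_B
= 158 / 64
= 2.47

2.47


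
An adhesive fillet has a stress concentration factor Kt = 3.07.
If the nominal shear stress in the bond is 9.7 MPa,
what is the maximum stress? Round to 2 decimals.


Max stress = 9.7 * 3.07 = 29.78 MPa

29.78


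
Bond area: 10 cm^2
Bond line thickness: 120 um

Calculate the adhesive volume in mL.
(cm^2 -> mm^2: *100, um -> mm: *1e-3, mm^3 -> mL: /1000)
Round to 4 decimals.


V = 10*100 * 120*1e-3 / 1000
= 0.1200 mL

0.1200


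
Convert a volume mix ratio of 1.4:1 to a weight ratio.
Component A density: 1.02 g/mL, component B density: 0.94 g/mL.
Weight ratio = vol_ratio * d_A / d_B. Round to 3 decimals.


= 1.4 * 1.02 / 0.94 = 1.519

1.519


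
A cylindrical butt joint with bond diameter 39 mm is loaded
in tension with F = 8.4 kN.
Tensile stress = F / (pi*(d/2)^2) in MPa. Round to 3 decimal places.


Area = pi * (39/2)^2 = 1194.5906 mm^2
Stress = 8.4*1000 / 1194.5906
= 7.032 MPa

7.032


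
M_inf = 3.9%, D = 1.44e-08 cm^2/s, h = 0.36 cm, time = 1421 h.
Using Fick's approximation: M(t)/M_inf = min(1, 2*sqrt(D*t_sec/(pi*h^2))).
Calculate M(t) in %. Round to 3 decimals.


t = 5115600 s
ratio = min(1, 2*sqrt(1.44e-08*5115600/(pi*0.1296)))
= 0.850711
M(t) = 3.9 * 0.850711 = 3.318%

3.318


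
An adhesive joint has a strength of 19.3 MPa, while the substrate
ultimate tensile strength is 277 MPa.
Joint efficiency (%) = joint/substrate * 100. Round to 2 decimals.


Efficiency = 19.3 / 277 * 100
= 6.97%

6.97


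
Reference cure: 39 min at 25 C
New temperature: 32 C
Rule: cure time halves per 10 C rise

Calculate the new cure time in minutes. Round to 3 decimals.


factor = 2^((32-25)/10) = 1.6245
t_new = 39 / 1.6245 = 24.007 min

24.007


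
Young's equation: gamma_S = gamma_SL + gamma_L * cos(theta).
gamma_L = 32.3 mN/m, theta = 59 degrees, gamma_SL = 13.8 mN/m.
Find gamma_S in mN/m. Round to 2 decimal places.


cos(59 deg) = 0.515038
gamma_S = 13.8 + 32.3 * 0.515038
= 30.44 mN/m

30.44


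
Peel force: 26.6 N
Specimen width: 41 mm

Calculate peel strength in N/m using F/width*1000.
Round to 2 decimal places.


Peel strength = 26.6 / 41 * 1000 = 648.78 N/m

648.78


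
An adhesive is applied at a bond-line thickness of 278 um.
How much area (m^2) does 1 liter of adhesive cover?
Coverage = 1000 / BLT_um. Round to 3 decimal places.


Coverage = 1000 / 278 = 3.597 m^2

3.597


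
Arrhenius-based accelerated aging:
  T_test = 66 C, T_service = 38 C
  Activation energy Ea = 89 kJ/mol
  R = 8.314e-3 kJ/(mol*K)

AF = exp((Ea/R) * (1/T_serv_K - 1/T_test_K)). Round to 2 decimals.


T_test_K = 339.15, T_serv_K = 311.15
AF = exp((89/8.314e-3) * (1/311.15 - 1/339.15))
= 17.12

17.12


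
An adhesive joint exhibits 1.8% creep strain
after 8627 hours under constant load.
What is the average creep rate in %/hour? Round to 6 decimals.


Creep rate = strain / time
= 1.8 / 8627
= 0.000209 %/h

0.000209


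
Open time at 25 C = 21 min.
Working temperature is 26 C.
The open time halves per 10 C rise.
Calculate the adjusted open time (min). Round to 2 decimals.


factor = 2^((26 - 25) / 10) = 1.0718
ot = 21 / 1.0718 = 19.59 min

19.59


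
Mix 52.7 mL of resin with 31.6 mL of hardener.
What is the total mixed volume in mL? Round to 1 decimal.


Total = 52.7 + 31.6 = 84.3 mL

84.3


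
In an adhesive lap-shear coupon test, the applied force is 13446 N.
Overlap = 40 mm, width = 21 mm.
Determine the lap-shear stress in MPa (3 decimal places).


stress = F / (overlap * width)
= 13446 / (40 * 21)
= 16.007 MPa

16.007


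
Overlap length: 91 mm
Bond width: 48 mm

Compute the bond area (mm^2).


Bond area = 91 * 48 = 4368 mm^2

4368


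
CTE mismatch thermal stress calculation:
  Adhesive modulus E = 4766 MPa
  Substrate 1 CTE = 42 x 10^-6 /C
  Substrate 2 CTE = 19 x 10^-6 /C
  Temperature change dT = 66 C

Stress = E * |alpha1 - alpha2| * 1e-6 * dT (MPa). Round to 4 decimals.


delta_alpha = |42 - 19| = 23 x 10^-6/C
Stress = 4766 * 23e-6 * 66
= 7.2348 MPa

7.2348


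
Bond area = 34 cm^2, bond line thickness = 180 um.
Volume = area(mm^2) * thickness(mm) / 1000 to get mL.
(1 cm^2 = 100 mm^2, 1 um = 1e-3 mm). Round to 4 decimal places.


area_mm2 = 34 * 100 = 3400
blt_mm = 180 * 1e-3 = 0.18
vol_mm3 = 3400 * 0.18 = 612.0
vol_mL = 612.0 / 1000 = 0.6120 mL

0.6120


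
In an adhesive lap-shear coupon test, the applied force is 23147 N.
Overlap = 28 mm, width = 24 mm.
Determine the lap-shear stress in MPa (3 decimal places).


stress = F / (overlap * width)
= 23147 / (28 * 24)
= 34.445 MPa

34.445


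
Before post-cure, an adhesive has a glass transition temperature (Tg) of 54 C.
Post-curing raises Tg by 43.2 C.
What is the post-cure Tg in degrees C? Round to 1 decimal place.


Tg_post = Tg_base + delta_Tg
= 54 + 43.2
= 97.2 C

97.2


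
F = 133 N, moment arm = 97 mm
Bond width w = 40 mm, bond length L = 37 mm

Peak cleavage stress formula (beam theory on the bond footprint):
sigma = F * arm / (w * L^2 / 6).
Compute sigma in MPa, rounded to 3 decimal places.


sigma = (133 * 97) / (40 * 1369 / 6)
= 12901 * 6 / 54760
= 77406 / 54760
= 1.414 MPa

1.414


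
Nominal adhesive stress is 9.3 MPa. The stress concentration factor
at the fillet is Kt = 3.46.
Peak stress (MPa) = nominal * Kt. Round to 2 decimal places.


Peak = 9.3 * 3.46 = 32.18 MPa

32.18


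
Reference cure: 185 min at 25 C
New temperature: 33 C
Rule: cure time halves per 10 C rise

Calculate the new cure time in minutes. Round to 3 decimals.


factor = 2^((33-25)/10) = 1.7411
t_new = 185 / 1.7411 = 106.255 min

106.255


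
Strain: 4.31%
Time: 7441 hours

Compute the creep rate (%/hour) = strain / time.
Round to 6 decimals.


Creep rate = 4.31 / 7441
= 0.000579 %/h

0.000579


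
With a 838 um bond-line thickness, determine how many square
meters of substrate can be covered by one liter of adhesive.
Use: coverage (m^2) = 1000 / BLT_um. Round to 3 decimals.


Coverage = 1000 / 838 = 1.193 m^2

1.193


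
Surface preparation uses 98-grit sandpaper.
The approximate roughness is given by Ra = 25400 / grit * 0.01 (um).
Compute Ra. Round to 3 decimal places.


Ra = 25400 / 98 * 0.01
= 254 / 98
= 2.592 um

2.592


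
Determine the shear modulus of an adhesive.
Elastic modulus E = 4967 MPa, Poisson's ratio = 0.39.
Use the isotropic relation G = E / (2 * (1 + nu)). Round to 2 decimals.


G = 4967 / (2*(1+0.39)) = 4967 / 2.78
= 1786.69 MPa

1786.69


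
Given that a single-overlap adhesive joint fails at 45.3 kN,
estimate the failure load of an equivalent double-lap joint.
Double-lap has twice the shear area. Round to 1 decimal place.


Double-lap factor = 2
Expected load = 45.3 * 2 = 90.6 kN

90.6


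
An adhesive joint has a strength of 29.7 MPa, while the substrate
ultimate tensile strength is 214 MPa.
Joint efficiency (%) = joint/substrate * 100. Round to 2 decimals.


Efficiency = 29.7 / 214 * 100
= 13.88%

13.88


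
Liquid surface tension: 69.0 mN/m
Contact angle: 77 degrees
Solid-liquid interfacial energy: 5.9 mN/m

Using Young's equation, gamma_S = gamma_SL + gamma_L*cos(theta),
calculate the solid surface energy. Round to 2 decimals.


gamma_S = 5.9 + 69.0 * cos(77)
= 21.42 mN/m

21.42


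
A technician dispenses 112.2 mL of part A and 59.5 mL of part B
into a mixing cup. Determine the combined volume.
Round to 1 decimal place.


Combined volume = 112.2 + 59.5
= 171.7 mL

171.7


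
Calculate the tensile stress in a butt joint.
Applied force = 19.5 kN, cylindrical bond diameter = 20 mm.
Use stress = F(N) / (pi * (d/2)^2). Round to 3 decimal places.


A = pi * 10.0^2 = 314.1593 mm^2
sigma = 19500.0 / 314.1593 = 62.070 MPa

62.070


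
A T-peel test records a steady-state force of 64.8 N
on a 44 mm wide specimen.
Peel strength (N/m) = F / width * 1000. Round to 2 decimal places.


Peel strength = 64.8 / 44 * 1000
= 1472.73 N/m

1472.73


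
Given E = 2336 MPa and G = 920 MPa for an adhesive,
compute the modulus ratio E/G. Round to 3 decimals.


E/G ratio = 2336 / 920 = 2.539

2.539


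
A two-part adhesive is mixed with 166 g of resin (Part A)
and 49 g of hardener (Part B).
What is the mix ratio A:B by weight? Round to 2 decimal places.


Mix ratio = mass_A / mass_B
= 166 / 49
= 3.39

3.39


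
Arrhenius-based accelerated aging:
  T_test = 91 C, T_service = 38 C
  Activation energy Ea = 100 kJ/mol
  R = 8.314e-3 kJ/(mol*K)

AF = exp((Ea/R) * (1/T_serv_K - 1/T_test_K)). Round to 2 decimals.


T_test_K = 364.15, T_serv_K = 311.15
AF = exp((100/8.314e-3) * (1/311.15 - 1/364.15))
= 277.61

277.61


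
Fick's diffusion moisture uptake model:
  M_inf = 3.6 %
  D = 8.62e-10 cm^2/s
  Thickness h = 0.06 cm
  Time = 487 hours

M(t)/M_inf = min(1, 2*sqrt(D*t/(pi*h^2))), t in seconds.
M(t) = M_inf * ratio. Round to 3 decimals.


t_sec = 487 * 3600 = 1753200
ratio = 2*sqrt(8.62e-10*1753200/(pi*0.06^2))
= min(1, 0.731094)
= 0.731094
M(t) = 3.6 * 0.731094 = 2.632 %

2.632


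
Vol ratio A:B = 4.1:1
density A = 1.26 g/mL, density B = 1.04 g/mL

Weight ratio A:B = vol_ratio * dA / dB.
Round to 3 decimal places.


Weight ratio = 4.1 * 1.26 / 1.04
= 4.967

4.967


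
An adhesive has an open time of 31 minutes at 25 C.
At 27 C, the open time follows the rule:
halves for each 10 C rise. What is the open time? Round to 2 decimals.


Factor = 2^((27-25)/10) = 1.1487
Open time = 31 / 1.1487 = 26.99 min

26.99


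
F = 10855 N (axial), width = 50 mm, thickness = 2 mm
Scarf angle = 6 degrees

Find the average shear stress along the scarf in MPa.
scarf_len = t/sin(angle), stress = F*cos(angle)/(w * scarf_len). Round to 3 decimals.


scarf_len = 2/sin(6 deg) = 19.1335
cos(6 deg) = 0.994522
stress = 10855*0.994522/(50*19.1335) = 11.284 MPa

11.284


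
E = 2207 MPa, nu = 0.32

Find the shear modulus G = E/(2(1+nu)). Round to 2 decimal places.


G = 2207 / (2 * 1.32)
= 835.98 MPa

835.98


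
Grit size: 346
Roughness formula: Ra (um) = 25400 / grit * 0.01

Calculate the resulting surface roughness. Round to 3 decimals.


Ra = 25400 / 346 * 0.01
= 0.734 um

0.734


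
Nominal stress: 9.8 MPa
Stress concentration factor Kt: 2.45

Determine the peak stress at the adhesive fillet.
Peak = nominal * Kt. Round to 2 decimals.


Peak stress = 9.8 * 2.45
= 24.01 MPa

24.01


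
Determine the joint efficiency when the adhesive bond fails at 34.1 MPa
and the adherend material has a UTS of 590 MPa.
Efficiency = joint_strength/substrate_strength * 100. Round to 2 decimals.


Joint efficiency = 34.1 / 590 * 100
= 5.78%

5.78


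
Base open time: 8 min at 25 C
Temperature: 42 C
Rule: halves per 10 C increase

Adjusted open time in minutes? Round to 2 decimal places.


Acceleration = 2^((42-25)/10) = 3.2490
Open time = 8 / 3.2490 = 2.46 min

2.46


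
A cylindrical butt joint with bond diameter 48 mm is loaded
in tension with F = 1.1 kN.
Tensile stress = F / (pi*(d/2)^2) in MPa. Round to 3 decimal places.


Area = pi * (48/2)^2 = 1809.5574 mm^2
Stress = 1.1*1000 / 1809.5574
= 0.608 MPa

0.608


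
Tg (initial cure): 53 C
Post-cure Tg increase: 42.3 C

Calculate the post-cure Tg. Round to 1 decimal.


Post-cure Tg = 53 + 42.3 = 95.3 C

95.3


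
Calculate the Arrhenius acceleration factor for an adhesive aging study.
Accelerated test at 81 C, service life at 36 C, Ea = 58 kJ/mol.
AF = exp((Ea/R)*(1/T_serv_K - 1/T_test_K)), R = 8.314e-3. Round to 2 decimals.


T_test = 354.15 K, T_serv = 309.15 K
Ea/R = 58 / 0.008314 = 6976.18
AF = exp(6976.18 * (1/309.15 - 1/354.15))
= 17.59

17.59


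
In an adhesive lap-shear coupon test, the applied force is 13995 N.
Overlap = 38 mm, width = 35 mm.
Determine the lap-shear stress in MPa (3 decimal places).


stress = F / (overlap * width)
= 13995 / (38 * 35)
= 10.523 MPa

10.523


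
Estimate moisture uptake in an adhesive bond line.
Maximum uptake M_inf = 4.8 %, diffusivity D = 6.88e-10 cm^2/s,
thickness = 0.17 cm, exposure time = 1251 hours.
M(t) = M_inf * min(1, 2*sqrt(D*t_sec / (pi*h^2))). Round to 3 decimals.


Convert time: 1251 h = 4503600 s
ratio = min(1, 2*sqrt(6.88e-10*4503600/(pi*0.17^2)))
= 0.369471
M(t) = 4.8 * 0.369471 = 1.773%

1.773


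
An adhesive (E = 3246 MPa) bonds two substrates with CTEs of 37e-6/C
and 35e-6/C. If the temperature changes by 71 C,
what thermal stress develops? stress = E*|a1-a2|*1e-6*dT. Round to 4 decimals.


Stress = 3246 * |37 - 35| * 1e-6 * 71
= 0.4609 MPa

0.4609


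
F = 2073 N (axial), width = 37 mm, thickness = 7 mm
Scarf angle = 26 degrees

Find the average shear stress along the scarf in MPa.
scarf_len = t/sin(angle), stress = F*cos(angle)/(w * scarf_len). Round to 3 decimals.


scarf_len = 7/sin(26 deg) = 15.9682
cos(26 deg) = 0.898794
stress = 2073*0.898794/(37*15.9682) = 3.154 MPa

3.154


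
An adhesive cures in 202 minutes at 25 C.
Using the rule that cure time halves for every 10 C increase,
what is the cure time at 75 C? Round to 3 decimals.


Factor = 2^((75 - 25) / 10) = 32.0000
Cure time = 202 / 32.0000
= 6.313 minutes

6.313


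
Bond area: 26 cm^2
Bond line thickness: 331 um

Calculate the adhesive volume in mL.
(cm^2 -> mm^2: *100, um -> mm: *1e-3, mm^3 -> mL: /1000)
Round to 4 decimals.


V = 26*100 * 331*1e-3 / 1000
= 0.8606 mL

0.8606


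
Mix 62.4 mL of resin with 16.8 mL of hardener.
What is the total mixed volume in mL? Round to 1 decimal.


Total = 62.4 + 16.8 = 79.2 mL

79.2


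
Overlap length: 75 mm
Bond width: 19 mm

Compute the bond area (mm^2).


Bond area = 75 * 19 = 1425 mm^2

1425


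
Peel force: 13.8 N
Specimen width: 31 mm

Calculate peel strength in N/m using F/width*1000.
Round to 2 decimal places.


Peel strength = 13.8 / 31 * 1000 = 445.16 N/m

445.16


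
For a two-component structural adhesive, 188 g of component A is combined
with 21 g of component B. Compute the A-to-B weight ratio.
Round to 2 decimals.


Weight ratio A:B = 188 / 21
= 8.95

8.95


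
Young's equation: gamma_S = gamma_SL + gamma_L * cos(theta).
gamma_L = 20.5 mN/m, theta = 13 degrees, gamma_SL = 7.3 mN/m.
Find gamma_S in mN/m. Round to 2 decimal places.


cos(13 deg) = 0.974370
gamma_S = 7.3 + 20.5 * 0.974370
= 27.27 mN/m

27.27


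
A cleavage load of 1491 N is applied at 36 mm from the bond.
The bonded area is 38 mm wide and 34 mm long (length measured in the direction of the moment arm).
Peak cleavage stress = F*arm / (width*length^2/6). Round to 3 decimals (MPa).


Moment = 1491 * 36 = 53676 N*mm
Section modulus = 38 * 1156 / 6 = 43928 / 6 mm^3
Stress = 53676 / (43928 / 6) = 322056 / 43928
= 7.331 MPa

7.331


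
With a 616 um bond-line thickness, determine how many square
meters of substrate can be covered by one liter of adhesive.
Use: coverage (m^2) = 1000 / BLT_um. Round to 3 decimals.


Coverage = 1000 / 616 = 1.623 m^2

1.623


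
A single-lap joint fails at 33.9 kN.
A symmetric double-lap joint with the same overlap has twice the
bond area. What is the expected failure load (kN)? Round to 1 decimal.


Double-lap load = 2 * 33.9 = 67.8 kN

67.8


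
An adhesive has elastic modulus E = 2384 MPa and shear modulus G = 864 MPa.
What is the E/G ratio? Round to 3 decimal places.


E/G = 2384 / 864 = 2.759

2.759


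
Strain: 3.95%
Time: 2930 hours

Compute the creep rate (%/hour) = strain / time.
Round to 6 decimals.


Creep rate = 3.95 / 2930
= 0.001348 %/h

0.001348


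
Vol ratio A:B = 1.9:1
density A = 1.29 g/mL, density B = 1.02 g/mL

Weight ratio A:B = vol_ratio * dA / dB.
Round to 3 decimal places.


Weight ratio = 1.9 * 1.29 / 1.02
= 2.403

2.403


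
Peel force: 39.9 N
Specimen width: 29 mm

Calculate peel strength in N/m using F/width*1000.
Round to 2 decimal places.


Peel strength = 39.9 / 29 * 1000 = 1375.86 N/m

1375.86


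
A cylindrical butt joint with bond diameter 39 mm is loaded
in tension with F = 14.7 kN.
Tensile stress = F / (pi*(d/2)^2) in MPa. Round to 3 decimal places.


Area = pi * (39/2)^2 = 1194.5906 mm^2
Stress = 14.7*1000 / 1194.5906
= 12.305 MPa

12.305


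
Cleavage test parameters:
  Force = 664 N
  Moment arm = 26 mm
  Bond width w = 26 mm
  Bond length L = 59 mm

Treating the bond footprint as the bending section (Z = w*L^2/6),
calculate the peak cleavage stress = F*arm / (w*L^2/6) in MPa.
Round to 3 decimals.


M = 664 * 26 = 17264 N*mm
Z = 26 * 59^2 / 6 = 90506 / 6 mm^3
sigma = M / Z = 6 * 17264 / 90506 = 103584 / 90506
= 1.144 MPa

1.144


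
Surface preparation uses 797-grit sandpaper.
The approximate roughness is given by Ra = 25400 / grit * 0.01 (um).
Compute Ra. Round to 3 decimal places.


Ra = 25400 / 797 * 0.01
= 254 / 797
= 0.319 um

0.319


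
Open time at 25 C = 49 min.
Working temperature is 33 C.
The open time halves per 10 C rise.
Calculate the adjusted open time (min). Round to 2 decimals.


factor = 2^((33 - 25) / 10) = 1.7411
ot = 49 / 1.7411 = 28.14 min

28.14


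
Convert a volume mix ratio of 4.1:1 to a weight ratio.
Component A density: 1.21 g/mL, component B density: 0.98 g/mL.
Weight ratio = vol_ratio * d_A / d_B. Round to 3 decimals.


= 4.1 * 1.21 / 0.98 = 5.062

5.062


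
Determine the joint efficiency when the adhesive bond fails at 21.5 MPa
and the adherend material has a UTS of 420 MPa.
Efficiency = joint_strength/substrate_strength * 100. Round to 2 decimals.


Joint efficiency = 21.5 / 420 * 100
= 5.12%

5.12


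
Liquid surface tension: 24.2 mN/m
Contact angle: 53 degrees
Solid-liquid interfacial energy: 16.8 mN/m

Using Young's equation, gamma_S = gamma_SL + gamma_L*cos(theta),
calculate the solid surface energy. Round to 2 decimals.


gamma_S = 16.8 + 24.2 * cos(53)
= 31.36 mN/m

31.36


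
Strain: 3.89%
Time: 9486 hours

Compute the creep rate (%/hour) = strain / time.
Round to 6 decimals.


Creep rate = 3.89 / 9486
= 0.000410 %/h

0.000410


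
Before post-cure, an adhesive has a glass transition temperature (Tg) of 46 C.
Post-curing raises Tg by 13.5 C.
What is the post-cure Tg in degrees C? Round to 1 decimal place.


Tg_post = Tg_base + delta_Tg
= 46 + 13.5
= 59.5 C

59.5


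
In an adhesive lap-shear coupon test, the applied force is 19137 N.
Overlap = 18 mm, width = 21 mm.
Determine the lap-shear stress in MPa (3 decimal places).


stress = F / (overlap * width)
= 19137 / (18 * 21)
= 50.627 MPa

50.627


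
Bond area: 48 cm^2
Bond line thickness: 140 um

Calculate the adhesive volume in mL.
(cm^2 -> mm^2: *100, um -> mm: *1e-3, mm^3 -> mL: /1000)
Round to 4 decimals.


V = 48*100 * 140*1e-3 / 1000
= 0.6720 mL

0.6720


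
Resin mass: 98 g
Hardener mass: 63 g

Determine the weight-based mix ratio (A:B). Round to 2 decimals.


Ratio = 98 / 63 = 1.56

1.56


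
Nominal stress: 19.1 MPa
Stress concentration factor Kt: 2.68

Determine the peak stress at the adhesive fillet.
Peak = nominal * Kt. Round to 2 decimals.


Peak stress = 19.1 * 2.68
= 51.19 MPa

51.19


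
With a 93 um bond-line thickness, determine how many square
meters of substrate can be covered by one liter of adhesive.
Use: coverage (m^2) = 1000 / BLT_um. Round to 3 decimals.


Coverage = 1000 / 93 = 10.753 m^2

10.753


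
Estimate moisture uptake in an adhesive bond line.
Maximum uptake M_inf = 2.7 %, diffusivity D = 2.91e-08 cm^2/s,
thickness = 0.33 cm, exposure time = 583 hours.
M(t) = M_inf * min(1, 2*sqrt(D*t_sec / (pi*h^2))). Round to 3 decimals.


Convert time: 583 h = 2098800 s
ratio = min(1, 2*sqrt(2.91e-08*2098800/(pi*0.33^2)))
= 0.845032
M(t) = 2.7 * 0.845032 = 2.282%

2.282


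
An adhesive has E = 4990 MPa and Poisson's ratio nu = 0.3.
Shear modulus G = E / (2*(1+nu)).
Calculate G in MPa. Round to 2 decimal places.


G = 4990 / (2*(1+0.3))
= 4990 / 2.60
= 1919.23 MPa

1919.23


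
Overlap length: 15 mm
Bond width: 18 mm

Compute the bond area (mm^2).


Bond area = 15 * 18 = 270 mm^2

270


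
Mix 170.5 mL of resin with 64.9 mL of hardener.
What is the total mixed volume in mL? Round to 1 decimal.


Total = 170.5 + 64.9 = 235.4 mL

235.4


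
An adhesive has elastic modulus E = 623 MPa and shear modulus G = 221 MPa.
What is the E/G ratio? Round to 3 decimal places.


E/G = 623 / 221 = 2.819

2.819


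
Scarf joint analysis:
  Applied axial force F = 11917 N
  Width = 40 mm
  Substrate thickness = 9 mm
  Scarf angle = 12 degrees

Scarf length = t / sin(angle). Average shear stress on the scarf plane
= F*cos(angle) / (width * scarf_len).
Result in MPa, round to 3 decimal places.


Scarf length = 9 / sin(12 deg) = 43.2876 mm
cos(12 deg) = 0.978148
Shear = 11917 * 0.978148 / (40 * 43.2876)
= 6.732 MPa

6.732


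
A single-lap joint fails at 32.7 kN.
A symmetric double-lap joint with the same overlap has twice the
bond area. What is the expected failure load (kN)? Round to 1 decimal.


Double-lap load = 2 * 32.7 = 65.4 kN

65.4


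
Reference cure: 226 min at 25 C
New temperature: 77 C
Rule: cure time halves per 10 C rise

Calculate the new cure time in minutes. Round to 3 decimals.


factor = 2^((77-25)/10) = 36.7583
t_new = 226 / 36.7583 = 6.148 min

6.148


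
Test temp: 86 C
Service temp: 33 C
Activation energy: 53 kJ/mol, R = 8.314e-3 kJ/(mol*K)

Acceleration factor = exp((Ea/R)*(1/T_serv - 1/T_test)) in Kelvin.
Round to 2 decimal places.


AF = exp((53/0.008314)*(1/306.15 - 1/359.15))
= 21.60

21.60


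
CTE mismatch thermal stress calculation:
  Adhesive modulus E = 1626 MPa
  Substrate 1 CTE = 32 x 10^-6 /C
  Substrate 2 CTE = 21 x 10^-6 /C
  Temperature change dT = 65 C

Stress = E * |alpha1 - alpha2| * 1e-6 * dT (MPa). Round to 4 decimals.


delta_alpha = |32 - 21| = 11 x 10^-6/C
Stress = 1626 * 11e-6 * 65
= 1.1626 MPa

1.1626


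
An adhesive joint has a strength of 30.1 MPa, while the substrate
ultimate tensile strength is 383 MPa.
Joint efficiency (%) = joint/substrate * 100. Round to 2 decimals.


Efficiency = 30.1 / 383 * 100
= 7.86%

7.86


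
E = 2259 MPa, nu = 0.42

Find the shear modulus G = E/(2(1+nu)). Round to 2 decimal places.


G = 2259 / (2 * 1.42)
= 795.42 MPa

795.42


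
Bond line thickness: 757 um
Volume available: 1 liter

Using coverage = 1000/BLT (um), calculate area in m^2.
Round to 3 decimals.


1 L = 1e6 mm^3, thickness = 757 um = 0.757 mm
Area = 1e6 / 0.757 mm^2 = (1e6 / 0.757) / 1e6 m^2 = 1000 / 757 m^2
= 1.321 m^2

1.321


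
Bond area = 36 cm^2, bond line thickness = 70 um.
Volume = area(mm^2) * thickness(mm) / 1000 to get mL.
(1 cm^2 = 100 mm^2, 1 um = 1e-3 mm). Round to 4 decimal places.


area_mm2 = 36 * 100 = 3600
blt_mm = 70 * 1e-3 = 0.07
vol_mm3 = 3600 * 0.07 = 252.0
vol_mL = 252.0 / 1000 = 0.2520 mL

0.2520


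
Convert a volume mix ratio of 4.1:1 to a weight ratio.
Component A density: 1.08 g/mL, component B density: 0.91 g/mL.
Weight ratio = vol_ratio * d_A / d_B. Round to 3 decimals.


= 4.1 * 1.08 / 0.91 = 4.866

4.866


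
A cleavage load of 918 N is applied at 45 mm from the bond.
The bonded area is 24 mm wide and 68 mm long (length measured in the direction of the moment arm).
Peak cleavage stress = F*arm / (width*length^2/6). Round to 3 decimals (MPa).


Moment = 918 * 45 = 41310 N*mm
Section modulus = 24 * 4624 / 6 = 110976 / 6 mm^3
Stress = 41310 / (110976 / 6) = 247860 / 110976
= 2.233 MPa

2.233


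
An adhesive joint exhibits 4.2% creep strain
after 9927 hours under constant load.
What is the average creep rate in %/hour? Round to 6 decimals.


Creep rate = strain / time
= 4.2 / 9927
= 0.000423 %/h

0.000423


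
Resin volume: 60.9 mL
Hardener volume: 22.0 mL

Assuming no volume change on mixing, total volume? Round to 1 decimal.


V_total = 60.9 + 22.0 = 82.9 mL

82.9


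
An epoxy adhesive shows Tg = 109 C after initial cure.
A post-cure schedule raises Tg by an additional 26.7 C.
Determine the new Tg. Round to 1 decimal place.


New Tg = 109 + 26.7
= 135.7 C

135.7


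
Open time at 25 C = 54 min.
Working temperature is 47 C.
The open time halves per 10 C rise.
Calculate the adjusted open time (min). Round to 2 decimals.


factor = 2^((47 - 25) / 10) = 4.5948
ot = 54 / 4.5948 = 11.75 min

11.75


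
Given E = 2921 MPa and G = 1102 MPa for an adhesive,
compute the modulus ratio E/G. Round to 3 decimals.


E/G ratio = 2921 / 1102 = 2.651

2.651


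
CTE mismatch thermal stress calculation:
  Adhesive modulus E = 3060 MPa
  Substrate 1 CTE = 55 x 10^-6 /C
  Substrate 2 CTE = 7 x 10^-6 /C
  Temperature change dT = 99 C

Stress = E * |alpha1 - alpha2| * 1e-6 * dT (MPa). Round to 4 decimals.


delta_alpha = |55 - 7| = 48 x 10^-6/C
Stress = 3060 * 48e-6 * 99
= 14.5411 MPa

14.5411


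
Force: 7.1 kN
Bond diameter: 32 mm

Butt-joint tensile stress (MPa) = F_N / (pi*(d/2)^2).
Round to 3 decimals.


F_N = 7.1 * 1000 = 7100.0 N
A = pi*(16.0)^2 = 804.2477 mm^2
stress = 7100.0 / 804.2477 = 8.828 MPa

8.828


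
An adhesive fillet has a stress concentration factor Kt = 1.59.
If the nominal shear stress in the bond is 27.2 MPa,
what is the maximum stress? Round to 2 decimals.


Max stress = 27.2 * 1.59 = 43.25 MPa

43.25


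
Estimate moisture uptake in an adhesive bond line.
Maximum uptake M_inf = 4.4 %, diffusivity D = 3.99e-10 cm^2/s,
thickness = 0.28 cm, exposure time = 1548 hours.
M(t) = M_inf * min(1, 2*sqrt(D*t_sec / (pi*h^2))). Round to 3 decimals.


Convert time: 1548 h = 5572800 s
ratio = min(1, 2*sqrt(3.99e-10*5572800/(pi*0.28^2)))
= 0.190029
M(t) = 4.4 * 0.190029 = 0.836%

0.836


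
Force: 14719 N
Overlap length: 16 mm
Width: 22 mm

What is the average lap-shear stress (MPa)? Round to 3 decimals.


Average shear stress = F / (overlap * width)
= 14719 / (16 * 22)
= 41.815 MPa

41.815


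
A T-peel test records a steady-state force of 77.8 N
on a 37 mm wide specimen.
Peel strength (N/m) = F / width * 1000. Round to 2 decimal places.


Peel strength = 77.8 / 37 * 1000
= 2102.70 N/m

2102.70


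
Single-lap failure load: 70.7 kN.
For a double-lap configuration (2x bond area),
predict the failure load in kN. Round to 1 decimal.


Failure load = 70.7 * 2 = 141.4 kN

141.4


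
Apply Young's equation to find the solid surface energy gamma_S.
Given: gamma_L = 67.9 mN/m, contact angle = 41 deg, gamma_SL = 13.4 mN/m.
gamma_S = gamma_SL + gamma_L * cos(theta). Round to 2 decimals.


theta_rad = 41 * pi/180 = 0.715585
gamma_S = 13.4 + 67.9 * cos(0.715585)
= 64.64 mN/m

64.64


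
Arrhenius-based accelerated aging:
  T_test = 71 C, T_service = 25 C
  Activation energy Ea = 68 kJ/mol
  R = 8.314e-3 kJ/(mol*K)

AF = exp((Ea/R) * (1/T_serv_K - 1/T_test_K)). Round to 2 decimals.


T_test_K = 344.15, T_serv_K = 298.15
AF = exp((68/8.314e-3) * (1/298.15 - 1/344.15))
= 39.12

39.12


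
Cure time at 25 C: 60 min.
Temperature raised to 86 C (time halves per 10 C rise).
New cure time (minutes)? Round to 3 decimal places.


Acceleration factor = 2^(61/10) = 68.5935
New time = 60 / 68.5935 = 0.875 min

0.875


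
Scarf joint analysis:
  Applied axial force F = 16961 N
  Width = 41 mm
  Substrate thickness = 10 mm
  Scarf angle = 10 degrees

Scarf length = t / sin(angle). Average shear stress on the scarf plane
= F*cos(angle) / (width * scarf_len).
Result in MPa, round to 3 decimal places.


Scarf length = 10 / sin(10 deg) = 57.5877 mm
cos(10 deg) = 0.984808
Shear = 16961 * 0.984808 / (41 * 57.5877)
= 7.074 MPa

7.074


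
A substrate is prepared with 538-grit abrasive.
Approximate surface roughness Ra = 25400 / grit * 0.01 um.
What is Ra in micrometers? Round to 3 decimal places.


Ra = 25400 / 538 * 0.01 = 0.472 um

0.472


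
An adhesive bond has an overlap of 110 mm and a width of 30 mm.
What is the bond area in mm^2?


Bond area = overlap * width
= 110 * 30
= 3300 mm^2

3300


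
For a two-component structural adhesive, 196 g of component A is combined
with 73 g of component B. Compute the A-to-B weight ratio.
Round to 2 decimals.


Weight ratio A:B = 196 / 73
= 2.68

2.68


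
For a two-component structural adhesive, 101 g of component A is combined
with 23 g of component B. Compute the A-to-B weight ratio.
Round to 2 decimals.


Weight ratio A:B = 101 / 23
= 4.39

4.39


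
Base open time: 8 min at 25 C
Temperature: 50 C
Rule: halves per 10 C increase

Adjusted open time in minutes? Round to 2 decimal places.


Acceleration = 2^((50-25)/10) = 5.6569
Open time = 8 / 5.6569 = 1.41 min

1.41


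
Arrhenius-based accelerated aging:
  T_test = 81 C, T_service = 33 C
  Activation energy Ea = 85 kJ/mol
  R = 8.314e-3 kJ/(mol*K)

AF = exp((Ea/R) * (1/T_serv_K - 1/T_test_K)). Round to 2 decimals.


T_test_K = 354.15, T_serv_K = 306.15
AF = exp((85/8.314e-3) * (1/306.15 - 1/354.15))
= 92.40

92.40


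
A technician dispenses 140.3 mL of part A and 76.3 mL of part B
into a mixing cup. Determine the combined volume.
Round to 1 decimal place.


Combined volume = 140.3 + 76.3
= 216.6 mL

216.6


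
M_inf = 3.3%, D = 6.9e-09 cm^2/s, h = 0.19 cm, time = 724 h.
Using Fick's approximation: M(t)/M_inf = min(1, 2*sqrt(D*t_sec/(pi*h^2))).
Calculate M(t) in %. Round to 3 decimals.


t = 2606400 s
ratio = min(1, 2*sqrt(6.9e-09*2606400/(pi*0.0361)))
= 0.796428
M(t) = 3.3 * 0.796428 = 2.628%

2.628


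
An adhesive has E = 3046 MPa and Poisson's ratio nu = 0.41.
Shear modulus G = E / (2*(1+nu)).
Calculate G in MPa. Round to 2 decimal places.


G = 3046 / (2*(1+0.41))
= 3046 / 2.82
= 1080.14 MPa

1080.14


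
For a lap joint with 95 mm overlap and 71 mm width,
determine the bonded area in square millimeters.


Area = 95 * 71 = 6745 mm^2

6745


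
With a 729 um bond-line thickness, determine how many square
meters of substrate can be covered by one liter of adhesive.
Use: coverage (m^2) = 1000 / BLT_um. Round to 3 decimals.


Coverage = 1000 / 729 = 1.372 m^2

1.372


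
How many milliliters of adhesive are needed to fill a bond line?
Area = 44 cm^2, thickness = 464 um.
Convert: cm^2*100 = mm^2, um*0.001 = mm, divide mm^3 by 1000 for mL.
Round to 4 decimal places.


= (44 * 100) * (464 * 0.001) / 1000
= 2.0416 mL

2.0416


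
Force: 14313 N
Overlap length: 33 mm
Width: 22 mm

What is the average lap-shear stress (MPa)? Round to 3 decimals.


Average shear stress = F / (overlap * width)
= 14313 / (33 * 22)
= 19.715 MPa

19.715


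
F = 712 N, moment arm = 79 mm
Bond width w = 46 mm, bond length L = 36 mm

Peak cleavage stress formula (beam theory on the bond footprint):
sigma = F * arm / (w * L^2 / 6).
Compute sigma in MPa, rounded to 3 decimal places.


sigma = (712 * 79) / (46 * 1296 / 6)
= 56248 * 6 / 59616
= 337488 / 59616
= 5.661 MPa

5.661


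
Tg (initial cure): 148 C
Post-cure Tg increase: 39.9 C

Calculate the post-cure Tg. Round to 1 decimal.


Post-cure Tg = 148 + 39.9 = 187.9 C

187.9


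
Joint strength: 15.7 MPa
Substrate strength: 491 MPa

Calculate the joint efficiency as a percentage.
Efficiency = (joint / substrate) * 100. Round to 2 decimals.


Efficiency = (15.7 / 491) * 100 = 3.20%

3.20


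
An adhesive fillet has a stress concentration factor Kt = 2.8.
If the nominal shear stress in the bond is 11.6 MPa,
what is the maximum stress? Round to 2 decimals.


Max stress = 11.6 * 2.8 = 32.48 MPa

32.48


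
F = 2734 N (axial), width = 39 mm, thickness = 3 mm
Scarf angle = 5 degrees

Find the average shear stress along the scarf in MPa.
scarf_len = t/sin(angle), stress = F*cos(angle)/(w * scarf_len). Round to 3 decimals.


scarf_len = 3/sin(5 deg) = 34.4211
cos(5 deg) = 0.996195
stress = 2734*0.996195/(39*34.4211) = 2.029 MPa

2.029


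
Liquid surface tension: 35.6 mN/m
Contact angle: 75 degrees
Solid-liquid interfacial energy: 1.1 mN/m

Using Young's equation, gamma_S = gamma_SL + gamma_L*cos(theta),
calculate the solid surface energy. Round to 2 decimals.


gamma_S = 1.1 + 35.6 * cos(75)
= 10.31 mN/m

10.31


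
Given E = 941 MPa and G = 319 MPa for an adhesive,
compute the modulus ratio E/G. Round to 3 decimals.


E/G ratio = 941 / 319 = 2.950

2.950


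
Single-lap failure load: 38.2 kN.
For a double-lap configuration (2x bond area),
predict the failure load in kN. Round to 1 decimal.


Failure load = 38.2 * 2 = 76.4 kN

76.4


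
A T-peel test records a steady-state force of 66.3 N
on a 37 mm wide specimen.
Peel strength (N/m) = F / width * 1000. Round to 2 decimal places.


Peel strength = 66.3 / 37 * 1000
= 1791.89 N/m

1791.89


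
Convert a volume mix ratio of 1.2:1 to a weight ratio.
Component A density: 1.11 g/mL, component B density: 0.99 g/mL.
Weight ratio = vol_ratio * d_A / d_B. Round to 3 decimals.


= 1.2 * 1.11 / 0.99 = 1.345

1.345


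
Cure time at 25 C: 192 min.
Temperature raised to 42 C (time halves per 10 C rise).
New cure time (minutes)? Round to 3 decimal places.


Acceleration factor = 2^(17/10) = 3.2490
New time = 192 / 3.2490 = 59.095 min

59.095


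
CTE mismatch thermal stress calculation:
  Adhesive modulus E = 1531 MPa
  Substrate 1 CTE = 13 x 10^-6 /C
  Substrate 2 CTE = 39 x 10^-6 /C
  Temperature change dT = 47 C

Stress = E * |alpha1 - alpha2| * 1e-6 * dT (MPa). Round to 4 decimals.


delta_alpha = |13 - 39| = 26 x 10^-6/C
Stress = 1531 * 26e-6 * 47
= 1.8709 MPa

1.8709


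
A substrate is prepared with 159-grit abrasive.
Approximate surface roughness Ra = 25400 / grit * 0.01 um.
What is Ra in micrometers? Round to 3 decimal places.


Ra = 25400 / 159 * 0.01 = 1.597 um

1.597


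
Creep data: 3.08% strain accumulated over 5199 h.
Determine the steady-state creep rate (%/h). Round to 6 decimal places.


Rate = 3.08 / 5199 = 0.000592 %/h

0.000592


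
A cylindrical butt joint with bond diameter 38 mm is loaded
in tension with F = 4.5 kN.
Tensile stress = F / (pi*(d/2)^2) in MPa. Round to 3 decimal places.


Area = pi * (38/2)^2 = 1134.1149 mm^2
Stress = 4.5*1000 / 1134.1149
= 3.968 MPa

3.968


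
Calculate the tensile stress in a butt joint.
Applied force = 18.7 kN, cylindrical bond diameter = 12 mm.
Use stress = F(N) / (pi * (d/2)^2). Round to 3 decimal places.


A = pi * 6.0^2 = 113.0973 mm^2
sigma = 18700.0 / 113.0973 = 165.344 MPa

165.344


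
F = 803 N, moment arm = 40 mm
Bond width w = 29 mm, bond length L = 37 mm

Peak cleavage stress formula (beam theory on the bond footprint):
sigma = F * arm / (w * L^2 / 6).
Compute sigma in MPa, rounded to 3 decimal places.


sigma = (803 * 40) / (29 * 1369 / 6)
= 32120 * 6 / 39701
= 192720 / 39701
= 4.854 MPa

4.854


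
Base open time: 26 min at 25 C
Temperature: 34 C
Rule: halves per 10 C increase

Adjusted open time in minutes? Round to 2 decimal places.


Acceleration = 2^((34-25)/10) = 1.8661
Open time = 26 / 1.8661 = 13.93 min

13.93


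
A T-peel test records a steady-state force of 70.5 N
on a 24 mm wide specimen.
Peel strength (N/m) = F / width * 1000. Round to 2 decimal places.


Peel strength = 70.5 / 24 * 1000
= 2937.50 N/m

2937.50


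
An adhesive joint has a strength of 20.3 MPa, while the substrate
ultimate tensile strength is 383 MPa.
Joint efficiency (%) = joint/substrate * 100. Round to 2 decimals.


Efficiency = 20.3 / 383 * 100
= 5.30%

5.30


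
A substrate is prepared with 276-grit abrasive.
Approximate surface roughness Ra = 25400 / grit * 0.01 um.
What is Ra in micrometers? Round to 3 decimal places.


Ra = 25400 / 276 * 0.01 = 0.920 um

0.920


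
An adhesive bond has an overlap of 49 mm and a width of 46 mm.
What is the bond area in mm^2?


Bond area = overlap * width
= 49 * 46
= 2254 mm^2

2254


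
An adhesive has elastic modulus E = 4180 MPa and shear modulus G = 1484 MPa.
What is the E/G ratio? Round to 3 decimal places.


E/G = 4180 / 1484 = 2.817

2.817
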